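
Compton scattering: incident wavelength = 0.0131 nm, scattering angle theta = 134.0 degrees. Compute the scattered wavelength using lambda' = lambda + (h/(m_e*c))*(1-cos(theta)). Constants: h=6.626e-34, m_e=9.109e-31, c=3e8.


Compton wavelength: h/(m_e*c) = 2.4247e-12 m
d_lambda = 2.4247e-12 * (1 - cos(134.0 deg))
= 2.4247e-12 * 1.694658
= 4.1091e-12 m = 0.004109 nm
lambda' = 0.0131 + 0.004109
= 0.017209 nm

0.017209


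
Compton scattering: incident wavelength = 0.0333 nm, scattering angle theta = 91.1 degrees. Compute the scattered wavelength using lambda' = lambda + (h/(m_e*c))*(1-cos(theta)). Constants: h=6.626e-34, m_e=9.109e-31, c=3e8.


Compton wavelength: h/(m_e*c) = 2.4247e-12 m
d_lambda = 2.4247e-12 * (1 - cos(91.1 deg))
= 2.4247e-12 * 1.019197
= 2.4713e-12 m = 0.002471 nm
lambda' = 0.0333 + 0.002471
= 0.035771 nm

0.035771


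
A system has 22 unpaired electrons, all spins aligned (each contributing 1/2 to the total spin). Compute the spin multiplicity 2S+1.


Total spin S = N * (1/2) = 22 * 0.5 = 11.0
Spin multiplicity = 2S + 1
= 2 * 11.0 + 1
= 23

23


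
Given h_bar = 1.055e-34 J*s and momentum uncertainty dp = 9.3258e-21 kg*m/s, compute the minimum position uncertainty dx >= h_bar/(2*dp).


dx = h_bar / (2 * dp)
= 1.055e-34 / (2 * 9.3258e-21)
= 1.055e-34 / 1.8652e-20
= 5.6564e-15 m

5.6564e-15


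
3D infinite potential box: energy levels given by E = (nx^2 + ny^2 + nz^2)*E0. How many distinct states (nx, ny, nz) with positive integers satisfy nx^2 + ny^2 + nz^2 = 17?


Enumerate all (nx, ny, nz) with nx^2 + ny^2 + nz^2 = 17:
(2,2,3)
(2,3,2)
(3,2,2)
Total degeneracy = 3

3


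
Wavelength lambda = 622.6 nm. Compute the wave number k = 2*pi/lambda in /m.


k = 2 * pi / lambda
= 6.2832 / (622.6e-9)
= 6.2832 / 6.2260e-07
= 1.0092e+07 /m

1.0092e+07


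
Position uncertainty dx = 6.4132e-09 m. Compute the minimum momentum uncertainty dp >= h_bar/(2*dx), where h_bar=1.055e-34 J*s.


dp = h_bar / (2 * dx)
= 1.055e-34 / (2 * 6.4132e-09)
= 1.055e-34 / 1.2826e-08
= 8.2252e-27 kg*m/s

8.2252e-27


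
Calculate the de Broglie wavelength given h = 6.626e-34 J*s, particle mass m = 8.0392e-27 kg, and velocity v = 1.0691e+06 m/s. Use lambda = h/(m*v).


lambda = h / (m * v)
= 6.626e-34 / (8.0392e-27 * 1.0691e+06)
= 6.626e-34 / 8.5947e-21
= 7.7094e-14 m

7.7094e-14


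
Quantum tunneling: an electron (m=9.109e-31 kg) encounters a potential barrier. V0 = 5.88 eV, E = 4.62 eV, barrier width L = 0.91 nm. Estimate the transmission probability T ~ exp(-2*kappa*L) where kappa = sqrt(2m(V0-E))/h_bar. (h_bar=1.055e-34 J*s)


V0 - E = 1.26 eV = 2.0185e-19 J
kappa = sqrt(2 * m * (V0-E)) / h_bar
= sqrt(2 * 9.109e-31 * 2.0185e-19) / 1.055e-34
= 5.7480e+09 /m
2*kappa*L = 2 * 5.7480e+09 * 0.91e-9
= 10.4613
T = exp(-10.4613) = 2.862290e-05

2.862290e-05


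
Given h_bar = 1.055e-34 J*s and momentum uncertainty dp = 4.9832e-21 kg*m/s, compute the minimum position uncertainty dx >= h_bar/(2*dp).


dx = h_bar / (2 * dp)
= 1.055e-34 / (2 * 4.9832e-21)
= 1.055e-34 / 9.9664e-21
= 1.0586e-14 m

1.0586e-14


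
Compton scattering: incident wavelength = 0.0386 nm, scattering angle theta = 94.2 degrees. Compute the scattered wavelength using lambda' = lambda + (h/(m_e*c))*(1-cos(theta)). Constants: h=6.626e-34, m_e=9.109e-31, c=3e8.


Compton wavelength: h/(m_e*c) = 2.4247e-12 m
d_lambda = 2.4247e-12 * (1 - cos(94.2 deg))
= 2.4247e-12 * 1.073238
= 2.6023e-12 m = 0.002602 nm
lambda' = 0.0386 + 0.002602
= 0.041202 nm

0.041202


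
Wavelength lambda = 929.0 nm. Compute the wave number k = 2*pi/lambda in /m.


k = 2 * pi / lambda
= 6.2832 / (929.0e-9)
= 6.2832 / 9.2900e-07
= 6.7634e+06 /m

6.7634e+06


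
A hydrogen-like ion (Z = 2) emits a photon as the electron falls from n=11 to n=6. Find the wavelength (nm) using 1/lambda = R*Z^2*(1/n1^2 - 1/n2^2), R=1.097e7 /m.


1/lambda = R * Z^2 * (1/n1^2 - 1/n2^2)
= 1.097e7 * 2^2 * (1/6^2 - 1/11^2)
= 1.097e7 * 4 * (0.027778 - 0.008264)
= 8.5624e+05 /m
lambda = 1 / 8.5624e+05
= 1167.891 nm

1167.891


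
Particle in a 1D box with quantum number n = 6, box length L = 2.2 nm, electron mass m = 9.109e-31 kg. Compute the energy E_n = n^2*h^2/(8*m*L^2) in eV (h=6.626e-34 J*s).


E = n^2 * h^2 / (8 * m * L^2)
= 6^2 * (6.626e-34)^2 / (8 * 9.109e-31 * (2.2e-9)^2)
= 36 * 4.3904e-67 / (8 * 9.109e-31 * 4.8400e-18)
= 4.4813e-19 J
= 2.7973 eV

2.7973


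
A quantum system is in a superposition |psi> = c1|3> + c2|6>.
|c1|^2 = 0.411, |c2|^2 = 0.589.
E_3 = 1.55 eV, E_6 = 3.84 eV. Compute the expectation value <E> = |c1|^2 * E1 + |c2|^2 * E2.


<E> = |c1|^2 * E1 + |c2|^2 * E2
= 0.411 * 1.55 + 0.589 * 3.84
= 0.6371 + 2.2618
= 2.8988 eV

2.8988


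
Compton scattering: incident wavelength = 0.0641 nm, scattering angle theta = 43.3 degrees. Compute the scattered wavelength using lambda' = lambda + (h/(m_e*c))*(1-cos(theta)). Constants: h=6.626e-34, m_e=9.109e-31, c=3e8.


Compton wavelength: h/(m_e*c) = 2.4247e-12 m
d_lambda = 2.4247e-12 * (1 - cos(43.3 deg))
= 2.4247e-12 * 0.272227
= 6.6007e-13 m = 0.00066 nm
lambda' = 0.0641 + 0.00066
= 0.06476 nm

0.06476


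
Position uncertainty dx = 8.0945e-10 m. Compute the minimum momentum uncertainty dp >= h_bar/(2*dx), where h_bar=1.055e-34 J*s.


dp = h_bar / (2 * dx)
= 1.055e-34 / (2 * 8.0945e-10)
= 1.055e-34 / 1.6189e-09
= 6.5168e-26 kg*m/s

6.5168e-26


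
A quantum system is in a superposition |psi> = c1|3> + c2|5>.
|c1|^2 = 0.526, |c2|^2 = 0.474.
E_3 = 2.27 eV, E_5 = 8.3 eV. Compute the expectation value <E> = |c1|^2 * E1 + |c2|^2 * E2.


<E> = |c1|^2 * E1 + |c2|^2 * E2
= 0.526 * 2.27 + 0.474 * 8.3
= 1.194 + 3.9342
= 5.1282 eV

5.1282


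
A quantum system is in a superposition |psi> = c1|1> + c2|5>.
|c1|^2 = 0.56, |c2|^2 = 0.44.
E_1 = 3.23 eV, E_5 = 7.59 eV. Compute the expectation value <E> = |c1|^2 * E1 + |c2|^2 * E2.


<E> = |c1|^2 * E1 + |c2|^2 * E2
= 0.56 * 3.23 + 0.44 * 7.59
= 1.8088 + 3.3396
= 5.1484 eV

5.1484


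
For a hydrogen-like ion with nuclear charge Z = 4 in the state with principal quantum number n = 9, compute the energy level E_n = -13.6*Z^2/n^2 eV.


E_n = -13.6 * Z^2 / n^2
= -13.6 * 4^2 / 9^2
= -13.6 * 16 / 81
= -2.6864 eV

-2.6864


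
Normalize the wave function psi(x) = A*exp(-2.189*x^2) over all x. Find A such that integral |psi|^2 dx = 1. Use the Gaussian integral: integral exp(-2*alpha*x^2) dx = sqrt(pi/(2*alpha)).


integral |psi|^2 dx = A^2 * sqrt(pi/(2*alpha)) = 1
A^2 = sqrt(2*alpha/pi)
= sqrt(2 * 2.189 / pi)
= 1.180492
A = sqrt(1.180492)
= 1.0865

1.0865


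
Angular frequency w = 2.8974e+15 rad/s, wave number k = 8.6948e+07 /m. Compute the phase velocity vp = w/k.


vp = w / k
= 2.8974e+15 / 8.6948e+07
= 3.3323e+07 m/s

3.3323e+07


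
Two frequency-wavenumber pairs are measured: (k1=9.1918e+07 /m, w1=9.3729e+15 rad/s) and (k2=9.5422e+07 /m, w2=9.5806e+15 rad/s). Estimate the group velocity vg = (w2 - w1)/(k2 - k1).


vg = (w2 - w1) / (k2 - k1)
= (9.5806e+15 - 9.3729e+15) / (9.5422e+07 - 9.1918e+07)
= 2.0770e+14 / 3.5040e+06
= 5.9275e+07 m/s

5.9275e+07


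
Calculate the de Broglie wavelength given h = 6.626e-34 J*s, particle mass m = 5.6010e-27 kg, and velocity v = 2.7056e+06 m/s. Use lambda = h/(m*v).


lambda = h / (m * v)
= 6.626e-34 / (5.6010e-27 * 2.7056e+06)
= 6.626e-34 / 1.5154e-20
= 4.3724e-14 m

4.3724e-14


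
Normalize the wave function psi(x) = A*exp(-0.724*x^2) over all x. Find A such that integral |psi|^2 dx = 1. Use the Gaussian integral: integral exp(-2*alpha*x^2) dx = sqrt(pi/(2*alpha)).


integral |psi|^2 dx = A^2 * sqrt(pi/(2*alpha)) = 1
A^2 = sqrt(2*alpha/pi)
= sqrt(2 * 0.724 / pi)
= 0.678906
A = sqrt(0.678906)
= 0.824

0.824


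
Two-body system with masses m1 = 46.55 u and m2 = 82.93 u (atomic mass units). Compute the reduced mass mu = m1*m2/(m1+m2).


mu = m1 * m2 / (m1 + m2)
= 46.55 * 82.93 / (46.55 + 82.93)
= 3860.3915 / 129.48
= 29.8146 u

29.8146


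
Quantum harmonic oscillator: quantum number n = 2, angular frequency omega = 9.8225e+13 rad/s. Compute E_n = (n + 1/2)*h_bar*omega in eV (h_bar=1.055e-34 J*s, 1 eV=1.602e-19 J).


E = (n + 1/2) * h_bar * omega
= (2 + 0.5) * 1.055e-34 * 9.8225e+13
= 2.5 * 1.0363e-20
= 2.5907e-20 J
= 0.1617 eV

0.1617


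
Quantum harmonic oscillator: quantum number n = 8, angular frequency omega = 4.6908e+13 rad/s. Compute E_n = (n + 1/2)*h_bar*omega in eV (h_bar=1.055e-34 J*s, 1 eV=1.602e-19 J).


E = (n + 1/2) * h_bar * omega
= (8 + 0.5) * 1.055e-34 * 4.6908e+13
= 8.5 * 4.9488e-21
= 4.2065e-20 J
= 0.2626 eV

0.2626


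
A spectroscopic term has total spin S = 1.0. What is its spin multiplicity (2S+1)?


Spin multiplicity = 2S + 1
= 2 * 1.0 + 1
= 2.0 + 1
= 3

3


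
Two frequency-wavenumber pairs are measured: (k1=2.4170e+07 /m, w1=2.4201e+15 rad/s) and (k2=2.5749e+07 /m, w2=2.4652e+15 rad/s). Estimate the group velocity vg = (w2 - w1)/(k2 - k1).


vg = (w2 - w1) / (k2 - k1)
= (2.4652e+15 - 2.4201e+15) / (2.5749e+07 - 2.4170e+07)
= 4.5100e+13 / 1.5790e+06
= 2.8562e+07 m/s

2.8562e+07


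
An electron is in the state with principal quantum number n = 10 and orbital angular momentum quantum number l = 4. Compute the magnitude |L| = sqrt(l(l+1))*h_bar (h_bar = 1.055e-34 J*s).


L = sqrt(l*(l+1)) * h_bar
= sqrt(4 * 5) * 1.055e-34
= sqrt(20) * 1.055e-34
= 4.4721 * 1.055e-34
= 4.7181e-34 J*s

4.7181e-34


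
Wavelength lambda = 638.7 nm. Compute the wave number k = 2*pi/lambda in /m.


k = 2 * pi / lambda
= 6.2832 / (638.7e-9)
= 6.2832 / 6.3870e-07
= 9.8375e+06 /m

9.8375e+06


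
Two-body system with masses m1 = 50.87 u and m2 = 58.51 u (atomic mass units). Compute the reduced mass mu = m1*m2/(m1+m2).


mu = m1 * m2 / (m1 + m2)
= 50.87 * 58.51 / (50.87 + 58.51)
= 2976.4037 / 109.38
= 27.2116 u

27.2116


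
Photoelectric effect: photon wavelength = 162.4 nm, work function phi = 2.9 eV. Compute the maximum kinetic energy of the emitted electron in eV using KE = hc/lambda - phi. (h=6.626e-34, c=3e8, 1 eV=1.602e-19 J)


E_photon = hc / lambda
= (6.626e-34)(3e8) / (162.4e-9)
= 1.2240e-18 J
= 7.6405 eV
KE = E_photon - phi
= 7.6405 - 2.9
= 4.7405 eV

4.7405


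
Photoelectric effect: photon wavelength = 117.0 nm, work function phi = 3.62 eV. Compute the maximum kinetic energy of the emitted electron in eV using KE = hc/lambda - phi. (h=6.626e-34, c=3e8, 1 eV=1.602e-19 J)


E_photon = hc / lambda
= (6.626e-34)(3e8) / (117.0e-9)
= 1.6990e-18 J
= 10.6053 eV
KE = E_photon - phi
= 10.6053 - 3.62
= 6.9853 eV

6.9853


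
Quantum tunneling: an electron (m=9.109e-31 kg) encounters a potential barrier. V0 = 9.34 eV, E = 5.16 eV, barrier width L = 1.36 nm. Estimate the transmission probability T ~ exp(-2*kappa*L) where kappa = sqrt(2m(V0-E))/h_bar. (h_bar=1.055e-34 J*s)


V0 - E = 4.18 eV = 6.6964e-19 J
kappa = sqrt(2 * m * (V0-E)) / h_bar
= sqrt(2 * 9.109e-31 * 6.6964e-19) / 1.055e-34
= 1.0469e+10 /m
2*kappa*L = 2 * 1.0469e+10 * 1.36e-9
= 28.4765
T = exp(-28.4765) = 4.293635e-13

4.293635e-13


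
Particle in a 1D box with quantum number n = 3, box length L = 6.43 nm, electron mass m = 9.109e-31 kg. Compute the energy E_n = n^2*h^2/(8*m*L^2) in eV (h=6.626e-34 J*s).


E = n^2 * h^2 / (8 * m * L^2)
= 3^2 * (6.626e-34)^2 / (8 * 9.109e-31 * (6.43e-9)^2)
= 9 * 4.3904e-67 / (8 * 9.109e-31 * 4.1345e-17)
= 1.3115e-20 J
= 0.0819 eV

0.0819


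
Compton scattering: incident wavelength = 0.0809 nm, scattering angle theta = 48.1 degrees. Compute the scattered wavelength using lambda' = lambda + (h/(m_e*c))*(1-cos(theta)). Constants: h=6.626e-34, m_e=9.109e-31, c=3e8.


Compton wavelength: h/(m_e*c) = 2.4247e-12 m
d_lambda = 2.4247e-12 * (1 - cos(48.1 deg))
= 2.4247e-12 * 0.332167
= 8.0541e-13 m = 0.000805 nm
lambda' = 0.0809 + 0.000805
= 0.081705 nm

0.081705


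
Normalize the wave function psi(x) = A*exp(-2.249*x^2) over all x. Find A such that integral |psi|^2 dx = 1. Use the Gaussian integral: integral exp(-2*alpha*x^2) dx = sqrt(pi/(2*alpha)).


integral |psi|^2 dx = A^2 * sqrt(pi/(2*alpha)) = 1
A^2 = sqrt(2*alpha/pi)
= sqrt(2 * 2.249 / pi)
= 1.196561
A = sqrt(1.196561)
= 1.0939

1.0939


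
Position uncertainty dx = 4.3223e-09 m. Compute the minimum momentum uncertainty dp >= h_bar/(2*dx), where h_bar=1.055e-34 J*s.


dp = h_bar / (2 * dx)
= 1.055e-34 / (2 * 4.3223e-09)
= 1.055e-34 / 8.6446e-09
= 1.2204e-26 kg*m/s

1.2204e-26


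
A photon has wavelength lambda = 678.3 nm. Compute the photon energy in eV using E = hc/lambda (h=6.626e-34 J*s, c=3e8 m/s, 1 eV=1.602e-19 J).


E = hc / lambda
= (6.626e-34)(3e8) / (678.3e-9)
= 1.9878e-25 / 6.7830e-07
= 2.9306e-19 J
Converting to eV: 2.9306e-19 / 1.602e-19
= 1.8293 eV

1.8293


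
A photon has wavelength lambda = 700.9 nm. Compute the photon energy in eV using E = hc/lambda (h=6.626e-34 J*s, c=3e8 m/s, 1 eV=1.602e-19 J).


E = hc / lambda
= (6.626e-34)(3e8) / (700.9e-9)
= 1.9878e-25 / 7.0090e-07
= 2.8361e-19 J
Converting to eV: 2.8361e-19 / 1.602e-19
= 1.7703 eV

1.7703


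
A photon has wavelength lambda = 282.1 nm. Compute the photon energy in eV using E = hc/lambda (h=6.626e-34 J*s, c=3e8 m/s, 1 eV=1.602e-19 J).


E = hc / lambda
= (6.626e-34)(3e8) / (282.1e-9)
= 1.9878e-25 / 2.8210e-07
= 7.0464e-19 J
Converting to eV: 7.0464e-19 / 1.602e-19
= 4.3985 eV

4.3985


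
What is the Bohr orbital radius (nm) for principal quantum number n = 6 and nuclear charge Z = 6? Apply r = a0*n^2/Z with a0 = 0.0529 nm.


r = a0 * n^2 / Z
= 0.0529 * 6^2 / 6
= 0.0529 * 36 / 6
= 0.3174 nm

0.3174


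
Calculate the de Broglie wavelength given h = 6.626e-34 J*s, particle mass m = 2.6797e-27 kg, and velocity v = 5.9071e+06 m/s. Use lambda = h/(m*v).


lambda = h / (m * v)
= 6.626e-34 / (2.6797e-27 * 5.9071e+06)
= 6.626e-34 / 1.5829e-20
= 4.1859e-14 m

4.1859e-14


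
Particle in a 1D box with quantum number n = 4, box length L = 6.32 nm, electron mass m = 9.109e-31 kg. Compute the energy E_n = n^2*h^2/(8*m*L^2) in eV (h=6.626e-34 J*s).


E = n^2 * h^2 / (8 * m * L^2)
= 4^2 * (6.626e-34)^2 / (8 * 9.109e-31 * (6.32e-9)^2)
= 16 * 4.3904e-67 / (8 * 9.109e-31 * 3.9942e-17)
= 2.4134e-20 J
= 0.1506 eV

0.1506


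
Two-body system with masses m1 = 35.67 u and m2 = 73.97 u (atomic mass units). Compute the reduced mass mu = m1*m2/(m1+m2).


mu = m1 * m2 / (m1 + m2)
= 35.67 * 73.97 / (35.67 + 73.97)
= 2638.5099 / 109.64
= 24.0652 u

24.0652


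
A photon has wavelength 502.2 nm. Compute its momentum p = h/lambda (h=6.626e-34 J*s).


p = h / lambda
= 6.626e-34 / (502.2e-9)
= 6.626e-34 / 5.0220e-07
= 1.3194e-27 kg*m/s

1.3194e-27


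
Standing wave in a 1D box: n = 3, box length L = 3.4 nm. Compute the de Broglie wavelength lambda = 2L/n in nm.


lambda = 2L / n
= 2 * 3.4 / 3
= 6.8 / 3
= 2.2667 nm

2.2667


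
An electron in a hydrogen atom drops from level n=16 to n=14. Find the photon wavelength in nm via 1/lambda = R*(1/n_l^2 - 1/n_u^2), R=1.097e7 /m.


1/lambda = R * (1/n_l^2 - 1/n_u^2)
= 1.097e7 * (1/14^2 - 1/16^2)
= 1.097e7 * (0.005102 - 0.003906)
= 1.097e7 * 0.001196
= 1.3118e+04 /m
lambda = 1 / 1.3118e+04 = 76232.1483 nm

76232.1483


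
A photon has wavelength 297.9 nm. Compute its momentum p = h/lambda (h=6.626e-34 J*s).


p = h / lambda
= 6.626e-34 / (297.9e-9)
= 6.626e-34 / 2.9790e-07
= 2.2242e-27 kg*m/s

2.2242e-27


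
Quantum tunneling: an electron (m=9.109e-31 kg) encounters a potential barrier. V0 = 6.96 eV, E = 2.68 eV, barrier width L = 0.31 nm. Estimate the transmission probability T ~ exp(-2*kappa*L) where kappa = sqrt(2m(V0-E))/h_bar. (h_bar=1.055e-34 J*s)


V0 - E = 4.28 eV = 6.8566e-19 J
kappa = sqrt(2 * m * (V0-E)) / h_bar
= sqrt(2 * 9.109e-31 * 6.8566e-19) / 1.055e-34
= 1.0594e+10 /m
2*kappa*L = 2 * 1.0594e+10 * 0.31e-9
= 6.5681
T = exp(-6.5681) = 1.404400e-03

1.404400e-03


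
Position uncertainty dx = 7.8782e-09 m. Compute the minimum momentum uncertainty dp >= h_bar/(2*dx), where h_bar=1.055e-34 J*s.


dp = h_bar / (2 * dx)
= 1.055e-34 / (2 * 7.8782e-09)
= 1.055e-34 / 1.5756e-08
= 6.6957e-27 kg*m/s

6.6957e-27


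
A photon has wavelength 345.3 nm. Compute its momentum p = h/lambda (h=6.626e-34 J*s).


p = h / lambda
= 6.626e-34 / (345.3e-9)
= 6.626e-34 / 3.4530e-07
= 1.9189e-27 kg*m/s

1.9189e-27


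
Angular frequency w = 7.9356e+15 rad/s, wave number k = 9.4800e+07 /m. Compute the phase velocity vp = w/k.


vp = w / k
= 7.9356e+15 / 9.4800e+07
= 8.3709e+07 m/s

8.3709e+07


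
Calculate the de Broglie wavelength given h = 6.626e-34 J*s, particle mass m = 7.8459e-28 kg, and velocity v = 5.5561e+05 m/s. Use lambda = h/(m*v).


lambda = h / (m * v)
= 6.626e-34 / (7.8459e-28 * 5.5561e+05)
= 6.626e-34 / 4.3593e-22
= 1.5200e-12 m

1.5200e-12


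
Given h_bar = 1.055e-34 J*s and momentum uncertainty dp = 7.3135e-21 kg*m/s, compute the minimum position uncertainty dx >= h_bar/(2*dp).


dx = h_bar / (2 * dp)
= 1.055e-34 / (2 * 7.3135e-21)
= 1.055e-34 / 1.4627e-20
= 7.2127e-15 m

7.2127e-15


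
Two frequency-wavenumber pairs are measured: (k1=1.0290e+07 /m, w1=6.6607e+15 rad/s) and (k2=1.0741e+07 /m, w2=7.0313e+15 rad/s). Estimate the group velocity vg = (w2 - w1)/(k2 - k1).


vg = (w2 - w1) / (k2 - k1)
= (7.0313e+15 - 6.6607e+15) / (1.0741e+07 - 1.0290e+07)
= 3.7060e+14 / 4.5100e+05
= 8.2173e+08 m/s

8.2173e+08


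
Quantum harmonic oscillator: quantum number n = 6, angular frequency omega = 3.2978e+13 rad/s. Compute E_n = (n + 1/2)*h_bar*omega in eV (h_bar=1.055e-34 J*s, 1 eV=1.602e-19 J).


E = (n + 1/2) * h_bar * omega
= (6 + 0.5) * 1.055e-34 * 3.2978e+13
= 6.5 * 3.4792e-21
= 2.2615e-20 J
= 0.1412 eV

0.1412


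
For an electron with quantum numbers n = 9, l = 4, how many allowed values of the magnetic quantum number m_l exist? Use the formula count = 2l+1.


m_l ranges from -l to +l in integer steps
So m_l goes from -4 to +4
Count = 2l + 1 = 2*4 + 1
= 9

9


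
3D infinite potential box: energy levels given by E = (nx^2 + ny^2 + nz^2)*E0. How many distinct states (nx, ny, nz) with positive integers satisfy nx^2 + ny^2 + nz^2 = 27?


Enumerate all (nx, ny, nz) with nx^2 + ny^2 + nz^2 = 27:
(1,1,5)
(1,5,1)
(3,3,3)
(5,1,1)
Total degeneracy = 4

4


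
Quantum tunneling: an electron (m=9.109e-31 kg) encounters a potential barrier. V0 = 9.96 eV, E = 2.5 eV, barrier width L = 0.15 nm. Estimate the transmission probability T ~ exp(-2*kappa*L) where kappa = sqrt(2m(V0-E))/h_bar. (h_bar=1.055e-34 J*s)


V0 - E = 7.46 eV = 1.1951e-18 J
kappa = sqrt(2 * m * (V0-E)) / h_bar
= sqrt(2 * 9.109e-31 * 1.1951e-18) / 1.055e-34
= 1.3986e+10 /m
2*kappa*L = 2 * 1.3986e+10 * 0.15e-9
= 4.1958
T = exp(-4.1958) = 1.505796e-02

1.505796e-02


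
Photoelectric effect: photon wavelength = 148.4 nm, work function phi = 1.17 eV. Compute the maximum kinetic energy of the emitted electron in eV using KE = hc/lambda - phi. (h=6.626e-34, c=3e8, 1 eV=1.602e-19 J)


E_photon = hc / lambda
= (6.626e-34)(3e8) / (148.4e-9)
= 1.3395e-18 J
= 8.3613 eV
KE = E_photon - phi
= 8.3613 - 1.17
= 7.1913 eV

7.1913


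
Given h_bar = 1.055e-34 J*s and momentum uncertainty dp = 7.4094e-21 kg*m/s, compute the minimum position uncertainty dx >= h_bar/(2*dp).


dx = h_bar / (2 * dp)
= 1.055e-34 / (2 * 7.4094e-21)
= 1.055e-34 / 1.4819e-20
= 7.1193e-15 m

7.1193e-15


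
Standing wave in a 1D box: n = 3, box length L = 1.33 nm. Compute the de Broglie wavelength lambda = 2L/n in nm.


lambda = 2L / n
= 2 * 1.33 / 3
= 2.66 / 3
= 0.8867 nm

0.8867


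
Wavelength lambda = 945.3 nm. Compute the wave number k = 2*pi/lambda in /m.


k = 2 * pi / lambda
= 6.2832 / (945.3e-9)
= 6.2832 / 9.4530e-07
= 6.6468e+06 /m

6.6468e+06


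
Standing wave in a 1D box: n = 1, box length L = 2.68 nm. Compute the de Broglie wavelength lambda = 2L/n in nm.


lambda = 2L / n
= 2 * 2.68 / 1
= 5.36 / 1
= 5.36 nm

5.36


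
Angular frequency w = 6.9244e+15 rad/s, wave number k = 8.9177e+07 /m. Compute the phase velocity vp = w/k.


vp = w / k
= 6.9244e+15 / 8.9177e+07
= 7.7648e+07 m/s

7.7648e+07


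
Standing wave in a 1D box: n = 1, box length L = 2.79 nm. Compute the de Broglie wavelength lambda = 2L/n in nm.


lambda = 2L / n
= 2 * 2.79 / 1
= 5.58 / 1
= 5.58 nm

5.58


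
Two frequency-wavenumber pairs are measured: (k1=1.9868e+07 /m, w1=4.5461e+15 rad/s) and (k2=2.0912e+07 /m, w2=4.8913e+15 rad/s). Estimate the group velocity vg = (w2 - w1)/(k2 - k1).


vg = (w2 - w1) / (k2 - k1)
= (4.8913e+15 - 4.5461e+15) / (2.0912e+07 - 1.9868e+07)
= 3.4520e+14 / 1.0440e+06
= 3.3065e+08 m/s

3.3065e+08


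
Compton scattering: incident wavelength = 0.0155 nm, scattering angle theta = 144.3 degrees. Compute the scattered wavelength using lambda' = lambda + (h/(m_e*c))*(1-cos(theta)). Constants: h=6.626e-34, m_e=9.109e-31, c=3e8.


Compton wavelength: h/(m_e*c) = 2.4247e-12 m
d_lambda = 2.4247e-12 * (1 - cos(144.3 deg))
= 2.4247e-12 * 1.812084
= 4.3938e-12 m = 0.004394 nm
lambda' = 0.0155 + 0.004394
= 0.019894 nm

0.019894


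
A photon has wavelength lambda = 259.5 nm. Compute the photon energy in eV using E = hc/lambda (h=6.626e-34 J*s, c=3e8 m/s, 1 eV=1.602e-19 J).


E = hc / lambda
= (6.626e-34)(3e8) / (259.5e-9)
= 1.9878e-25 / 2.5950e-07
= 7.6601e-19 J
Converting to eV: 7.6601e-19 / 1.602e-19
= 4.7816 eV

4.7816


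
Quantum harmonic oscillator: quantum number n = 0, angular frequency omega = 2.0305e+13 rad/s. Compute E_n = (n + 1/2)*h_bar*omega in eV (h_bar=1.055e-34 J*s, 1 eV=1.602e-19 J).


E = (n + 1/2) * h_bar * omega
= (0 + 0.5) * 1.055e-34 * 2.0305e+13
= 0.5 * 2.1422e-21
= 1.0711e-21 J
= 0.0067 eV

0.0067


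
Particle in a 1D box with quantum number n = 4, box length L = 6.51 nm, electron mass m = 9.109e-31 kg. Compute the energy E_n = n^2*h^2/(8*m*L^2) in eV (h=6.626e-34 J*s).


E = n^2 * h^2 / (8 * m * L^2)
= 4^2 * (6.626e-34)^2 / (8 * 9.109e-31 * (6.51e-9)^2)
= 16 * 4.3904e-67 / (8 * 9.109e-31 * 4.2380e-17)
= 2.2746e-20 J
= 0.142 eV

0.142


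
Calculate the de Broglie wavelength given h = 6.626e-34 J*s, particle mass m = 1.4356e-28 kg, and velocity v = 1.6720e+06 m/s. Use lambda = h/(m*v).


lambda = h / (m * v)
= 6.626e-34 / (1.4356e-28 * 1.6720e+06)
= 6.626e-34 / 2.4003e-22
= 2.7605e-12 m

2.7605e-12


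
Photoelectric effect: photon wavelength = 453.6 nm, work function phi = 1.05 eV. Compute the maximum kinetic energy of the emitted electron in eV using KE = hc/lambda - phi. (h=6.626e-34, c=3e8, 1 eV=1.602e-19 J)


E_photon = hc / lambda
= (6.626e-34)(3e8) / (453.6e-9)
= 4.3823e-19 J
= 2.7355 eV
KE = E_photon - phi
= 2.7355 - 1.05
= 1.6855 eV

1.6855


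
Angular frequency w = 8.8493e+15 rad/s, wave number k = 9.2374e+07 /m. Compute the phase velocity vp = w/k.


vp = w / k
= 8.8493e+15 / 9.2374e+07
= 9.5799e+07 m/s

9.5799e+07


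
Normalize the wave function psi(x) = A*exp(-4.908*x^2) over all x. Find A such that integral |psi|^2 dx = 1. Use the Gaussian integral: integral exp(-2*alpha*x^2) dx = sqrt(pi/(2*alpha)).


integral |psi|^2 dx = A^2 * sqrt(pi/(2*alpha)) = 1
A^2 = sqrt(2*alpha/pi)
= sqrt(2 * 4.908 / pi)
= 1.767634
A = sqrt(1.767634)
= 1.3295

1.3295


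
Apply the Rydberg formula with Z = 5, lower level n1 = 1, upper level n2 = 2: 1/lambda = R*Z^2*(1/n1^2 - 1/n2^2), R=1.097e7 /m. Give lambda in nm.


1/lambda = R * Z^2 * (1/n1^2 - 1/n2^2)
= 1.097e7 * 5^2 * (1/1^2 - 1/2^2)
= 1.097e7 * 25 * (1.0 - 0.25)
= 2.0569e+08 /m
lambda = 1 / 2.0569e+08
= 4.8617 nm

4.8617


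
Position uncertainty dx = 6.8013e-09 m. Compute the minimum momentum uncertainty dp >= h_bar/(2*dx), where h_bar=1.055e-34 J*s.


dp = h_bar / (2 * dx)
= 1.055e-34 / (2 * 6.8013e-09)
= 1.055e-34 / 1.3603e-08
= 7.7559e-27 kg*m/s

7.7559e-27


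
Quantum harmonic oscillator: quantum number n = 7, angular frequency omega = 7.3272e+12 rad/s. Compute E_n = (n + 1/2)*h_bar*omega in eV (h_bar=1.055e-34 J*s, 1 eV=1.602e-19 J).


E = (n + 1/2) * h_bar * omega
= (7 + 0.5) * 1.055e-34 * 7.3272e+12
= 7.5 * 7.7302e-22
= 5.7976e-21 J
= 0.0362 eV

0.0362


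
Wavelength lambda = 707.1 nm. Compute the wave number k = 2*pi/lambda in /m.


k = 2 * pi / lambda
= 6.2832 / (707.1e-9)
= 6.2832 / 7.0710e-07
= 8.8859e+06 /m

8.8859e+06


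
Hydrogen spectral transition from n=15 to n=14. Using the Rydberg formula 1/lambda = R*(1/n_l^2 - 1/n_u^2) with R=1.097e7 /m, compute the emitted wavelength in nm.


1/lambda = R * (1/n_l^2 - 1/n_u^2)
= 1.097e7 * (1/14^2 - 1/15^2)
= 1.097e7 * (0.005102 - 0.004444)
= 1.097e7 * 0.000658
= 7.2138e+03 /m
lambda = 1 / 7.2138e+03 = 138622.5757 nm

138622.5757


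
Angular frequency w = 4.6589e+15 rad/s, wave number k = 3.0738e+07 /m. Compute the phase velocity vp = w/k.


vp = w / k
= 4.6589e+15 / 3.0738e+07
= 1.5157e+08 m/s

1.5157e+08


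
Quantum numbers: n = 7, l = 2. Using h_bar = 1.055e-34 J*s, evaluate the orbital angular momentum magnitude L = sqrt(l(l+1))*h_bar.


L = sqrt(l*(l+1)) * h_bar
= sqrt(2 * 3) * 1.055e-34
= sqrt(6) * 1.055e-34
= 2.4495 * 1.055e-34
= 2.5842e-34 J*s

2.5842e-34


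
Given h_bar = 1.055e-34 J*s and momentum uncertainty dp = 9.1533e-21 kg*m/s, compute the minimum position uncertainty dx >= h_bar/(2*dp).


dx = h_bar / (2 * dp)
= 1.055e-34 / (2 * 9.1533e-21)
= 1.055e-34 / 1.8307e-20
= 5.7629e-15 m

5.7629e-15


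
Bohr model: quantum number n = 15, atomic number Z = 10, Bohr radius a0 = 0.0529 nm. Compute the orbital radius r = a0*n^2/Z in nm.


r = a0 * n^2 / Z
= 0.0529 * 15^2 / 10
= 0.0529 * 225 / 10
= 1.1903 nm

1.1903


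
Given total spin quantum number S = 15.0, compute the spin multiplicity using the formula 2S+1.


Spin multiplicity = 2S + 1
= 2 * 15.0 + 1
= 30.0 + 1
= 31

31


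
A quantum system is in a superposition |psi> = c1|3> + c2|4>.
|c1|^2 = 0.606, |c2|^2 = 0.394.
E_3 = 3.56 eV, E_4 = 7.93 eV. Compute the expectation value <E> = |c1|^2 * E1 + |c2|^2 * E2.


<E> = |c1|^2 * E1 + |c2|^2 * E2
= 0.606 * 3.56 + 0.394 * 7.93
= 2.1574 + 3.1244
= 5.2818 eV

5.2818


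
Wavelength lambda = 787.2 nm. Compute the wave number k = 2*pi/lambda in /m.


k = 2 * pi / lambda
= 6.2832 / (787.2e-9)
= 6.2832 / 7.8720e-07
= 7.9817e+06 /m

7.9817e+06


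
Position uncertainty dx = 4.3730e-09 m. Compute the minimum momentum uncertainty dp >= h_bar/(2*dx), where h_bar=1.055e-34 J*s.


dp = h_bar / (2 * dx)
= 1.055e-34 / (2 * 4.3730e-09)
= 1.055e-34 / 8.7460e-09
= 1.2063e-26 kg*m/s

1.2063e-26


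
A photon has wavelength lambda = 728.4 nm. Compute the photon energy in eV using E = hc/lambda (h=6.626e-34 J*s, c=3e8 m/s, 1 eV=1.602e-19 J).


E = hc / lambda
= (6.626e-34)(3e8) / (728.4e-9)
= 1.9878e-25 / 7.2840e-07
= 2.7290e-19 J
Converting to eV: 2.7290e-19 / 1.602e-19
= 1.7035 eV

1.7035


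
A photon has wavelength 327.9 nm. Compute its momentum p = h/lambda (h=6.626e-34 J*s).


p = h / lambda
= 6.626e-34 / (327.9e-9)
= 6.626e-34 / 3.2790e-07
= 2.0207e-27 kg*m/s

2.0207e-27


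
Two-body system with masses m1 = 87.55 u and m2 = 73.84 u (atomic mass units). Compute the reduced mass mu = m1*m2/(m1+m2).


mu = m1 * m2 / (m1 + m2)
= 87.55 * 73.84 / (87.55 + 73.84)
= 6464.692 / 161.39
= 40.0563 u

40.0563


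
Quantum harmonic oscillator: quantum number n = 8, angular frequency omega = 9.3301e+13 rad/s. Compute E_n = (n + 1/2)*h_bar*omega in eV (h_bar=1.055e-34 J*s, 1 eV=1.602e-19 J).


E = (n + 1/2) * h_bar * omega
= (8 + 0.5) * 1.055e-34 * 9.3301e+13
= 8.5 * 9.8433e-21
= 8.3668e-20 J
= 0.5223 eV

0.5223


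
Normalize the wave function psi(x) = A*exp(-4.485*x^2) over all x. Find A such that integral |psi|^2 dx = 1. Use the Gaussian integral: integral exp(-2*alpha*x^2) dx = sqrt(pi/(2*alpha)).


integral |psi|^2 dx = A^2 * sqrt(pi/(2*alpha)) = 1
A^2 = sqrt(2*alpha/pi)
= sqrt(2 * 4.485 / pi)
= 1.689745
A = sqrt(1.689745)
= 1.2999

1.2999


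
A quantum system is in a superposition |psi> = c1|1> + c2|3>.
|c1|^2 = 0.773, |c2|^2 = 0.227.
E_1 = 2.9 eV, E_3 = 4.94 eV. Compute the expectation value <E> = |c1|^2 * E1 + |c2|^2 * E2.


<E> = |c1|^2 * E1 + |c2|^2 * E2
= 0.773 * 2.9 + 0.227 * 4.94
= 2.2417 + 1.1214
= 3.3631 eV

3.3631


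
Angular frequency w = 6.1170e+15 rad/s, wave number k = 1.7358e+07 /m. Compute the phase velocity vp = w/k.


vp = w / k
= 6.1170e+15 / 1.7358e+07
= 3.5240e+08 m/s

3.5240e+08


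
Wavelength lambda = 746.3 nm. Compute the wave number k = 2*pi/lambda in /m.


k = 2 * pi / lambda
= 6.2832 / (746.3e-9)
= 6.2832 / 7.4630e-07
= 8.4191e+06 /m

8.4191e+06


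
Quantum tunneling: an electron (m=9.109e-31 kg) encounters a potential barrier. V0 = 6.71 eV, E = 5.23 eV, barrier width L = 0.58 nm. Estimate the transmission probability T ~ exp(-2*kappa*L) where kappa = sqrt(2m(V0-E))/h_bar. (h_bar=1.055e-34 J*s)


V0 - E = 1.48 eV = 2.3710e-19 J
kappa = sqrt(2 * m * (V0-E)) / h_bar
= sqrt(2 * 9.109e-31 * 2.3710e-19) / 1.055e-34
= 6.2296e+09 /m
2*kappa*L = 2 * 6.2296e+09 * 0.58e-9
= 7.2263
T = exp(-7.2263) = 7.271823e-04

7.271823e-04


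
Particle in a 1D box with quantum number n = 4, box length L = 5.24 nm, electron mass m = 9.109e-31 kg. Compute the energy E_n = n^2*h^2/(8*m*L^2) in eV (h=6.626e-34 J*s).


E = n^2 * h^2 / (8 * m * L^2)
= 4^2 * (6.626e-34)^2 / (8 * 9.109e-31 * (5.24e-9)^2)
= 16 * 4.3904e-67 / (8 * 9.109e-31 * 2.7458e-17)
= 3.5107e-20 J
= 0.2191 eV

0.2191


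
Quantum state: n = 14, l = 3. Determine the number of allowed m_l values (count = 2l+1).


m_l ranges from -l to +l in integer steps
So m_l goes from -3 to +3
Count = 2l + 1 = 2*3 + 1
= 7

7


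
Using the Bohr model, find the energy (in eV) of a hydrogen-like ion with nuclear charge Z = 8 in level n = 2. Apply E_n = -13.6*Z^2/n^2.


E_n = -13.6 * Z^2 / n^2
= -13.6 * 8^2 / 2^2
= -13.6 * 64 / 4
= -217.6 eV

-217.6


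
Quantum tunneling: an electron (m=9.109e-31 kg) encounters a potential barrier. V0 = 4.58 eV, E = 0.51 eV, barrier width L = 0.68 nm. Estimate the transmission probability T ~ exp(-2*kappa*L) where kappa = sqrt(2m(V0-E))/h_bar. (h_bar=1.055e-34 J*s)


V0 - E = 4.07 eV = 6.5201e-19 J
kappa = sqrt(2 * m * (V0-E)) / h_bar
= sqrt(2 * 9.109e-31 * 6.5201e-19) / 1.055e-34
= 1.0331e+10 /m
2*kappa*L = 2 * 1.0331e+10 * 0.68e-9
= 14.0496
T = exp(-14.0496) = 7.912578e-07

7.912578e-07


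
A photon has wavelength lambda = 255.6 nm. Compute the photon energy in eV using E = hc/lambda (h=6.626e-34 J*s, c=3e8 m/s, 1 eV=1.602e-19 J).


E = hc / lambda
= (6.626e-34)(3e8) / (255.6e-9)
= 1.9878e-25 / 2.5560e-07
= 7.7770e-19 J
Converting to eV: 7.7770e-19 / 1.602e-19
= 4.8546 eV

4.8546


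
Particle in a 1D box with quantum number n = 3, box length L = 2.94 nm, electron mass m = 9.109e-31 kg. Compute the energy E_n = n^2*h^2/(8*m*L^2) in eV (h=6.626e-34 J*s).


E = n^2 * h^2 / (8 * m * L^2)
= 3^2 * (6.626e-34)^2 / (8 * 9.109e-31 * (2.94e-9)^2)
= 9 * 4.3904e-67 / (8 * 9.109e-31 * 8.6436e-18)
= 6.2732e-20 J
= 0.3916 eV

0.3916


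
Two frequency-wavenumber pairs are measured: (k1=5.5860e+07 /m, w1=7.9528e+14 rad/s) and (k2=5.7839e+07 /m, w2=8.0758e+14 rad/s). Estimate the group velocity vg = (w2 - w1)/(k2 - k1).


vg = (w2 - w1) / (k2 - k1)
= (8.0758e+14 - 7.9528e+14) / (5.7839e+07 - 5.5860e+07)
= 1.2300e+13 / 1.9790e+06
= 6.2153e+06 m/s

6.2153e+06


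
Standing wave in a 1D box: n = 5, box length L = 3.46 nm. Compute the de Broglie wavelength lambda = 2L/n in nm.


lambda = 2L / n
= 2 * 3.46 / 5
= 6.92 / 5
= 1.384 nm

1.384


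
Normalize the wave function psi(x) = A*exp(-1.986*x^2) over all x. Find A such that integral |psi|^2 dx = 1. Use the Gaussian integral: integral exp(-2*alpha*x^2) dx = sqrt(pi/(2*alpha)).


integral |psi|^2 dx = A^2 * sqrt(pi/(2*alpha)) = 1
A^2 = sqrt(2*alpha/pi)
= sqrt(2 * 1.986 / pi)
= 1.124423
A = sqrt(1.124423)
= 1.0604

1.0604


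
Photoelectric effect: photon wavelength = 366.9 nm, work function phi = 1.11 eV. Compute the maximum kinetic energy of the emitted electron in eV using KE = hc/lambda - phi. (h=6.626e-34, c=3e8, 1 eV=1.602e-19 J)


E_photon = hc / lambda
= (6.626e-34)(3e8) / (366.9e-9)
= 5.4178e-19 J
= 3.3819 eV
KE = E_photon - phi
= 3.3819 - 1.11
= 2.2719 eV

2.2719


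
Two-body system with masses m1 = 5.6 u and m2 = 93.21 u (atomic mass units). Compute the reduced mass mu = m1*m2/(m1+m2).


mu = m1 * m2 / (m1 + m2)
= 5.6 * 93.21 / (5.6 + 93.21)
= 521.976 / 98.81
= 5.2826 u

5.2826


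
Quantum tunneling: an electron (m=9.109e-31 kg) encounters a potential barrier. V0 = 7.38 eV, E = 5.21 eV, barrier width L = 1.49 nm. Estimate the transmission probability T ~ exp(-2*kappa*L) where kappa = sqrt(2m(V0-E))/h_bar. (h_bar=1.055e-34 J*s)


V0 - E = 2.17 eV = 3.4763e-19 J
kappa = sqrt(2 * m * (V0-E)) / h_bar
= sqrt(2 * 9.109e-31 * 3.4763e-19) / 1.055e-34
= 7.5433e+09 /m
2*kappa*L = 2 * 7.5433e+09 * 1.49e-9
= 22.4789
T = exp(-22.4789) = 1.727957e-10

1.727957e-10


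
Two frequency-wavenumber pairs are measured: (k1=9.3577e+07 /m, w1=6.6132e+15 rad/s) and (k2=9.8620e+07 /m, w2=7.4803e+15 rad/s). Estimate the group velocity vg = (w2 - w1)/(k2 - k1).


vg = (w2 - w1) / (k2 - k1)
= (7.4803e+15 - 6.6132e+15) / (9.8620e+07 - 9.3577e+07)
= 8.6710e+14 / 5.0430e+06
= 1.7194e+08 m/s

1.7194e+08


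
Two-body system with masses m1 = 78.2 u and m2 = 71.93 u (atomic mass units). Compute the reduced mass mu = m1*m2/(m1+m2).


mu = m1 * m2 / (m1 + m2)
= 78.2 * 71.93 / (78.2 + 71.93)
= 5624.926 / 150.13
= 37.467 u

37.467


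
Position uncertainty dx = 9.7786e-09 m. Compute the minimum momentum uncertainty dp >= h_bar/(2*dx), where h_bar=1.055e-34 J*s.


dp = h_bar / (2 * dx)
= 1.055e-34 / (2 * 9.7786e-09)
= 1.055e-34 / 1.9557e-08
= 5.3944e-27 kg*m/s

5.3944e-27


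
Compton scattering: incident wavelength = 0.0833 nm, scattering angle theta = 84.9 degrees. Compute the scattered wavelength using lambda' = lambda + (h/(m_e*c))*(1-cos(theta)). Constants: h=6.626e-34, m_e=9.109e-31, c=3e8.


Compton wavelength: h/(m_e*c) = 2.4247e-12 m
d_lambda = 2.4247e-12 * (1 - cos(84.9 deg))
= 2.4247e-12 * 0.911106
= 2.2092e-12 m = 0.002209 nm
lambda' = 0.0833 + 0.002209
= 0.085509 nm

0.085509


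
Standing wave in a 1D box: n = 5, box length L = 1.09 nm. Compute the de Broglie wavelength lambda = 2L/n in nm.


lambda = 2L / n
= 2 * 1.09 / 5
= 2.18 / 5
= 0.436 nm

0.436


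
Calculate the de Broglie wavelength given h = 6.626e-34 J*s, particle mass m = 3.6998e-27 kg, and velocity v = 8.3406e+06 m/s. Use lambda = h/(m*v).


lambda = h / (m * v)
= 6.626e-34 / (3.6998e-27 * 8.3406e+06)
= 6.626e-34 / 3.0859e-20
= 2.1472e-14 m

2.1472e-14


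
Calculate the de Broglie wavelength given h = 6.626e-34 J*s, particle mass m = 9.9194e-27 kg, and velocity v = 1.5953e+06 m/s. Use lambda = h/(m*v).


lambda = h / (m * v)
= 6.626e-34 / (9.9194e-27 * 1.5953e+06)
= 6.626e-34 / 1.5824e-20
= 4.1872e-14 m

4.1872e-14


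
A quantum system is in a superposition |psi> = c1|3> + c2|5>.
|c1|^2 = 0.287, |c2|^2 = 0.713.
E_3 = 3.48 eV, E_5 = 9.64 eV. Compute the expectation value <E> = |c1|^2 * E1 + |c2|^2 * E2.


<E> = |c1|^2 * E1 + |c2|^2 * E2
= 0.287 * 3.48 + 0.713 * 9.64
= 0.9988 + 6.8733
= 7.8721 eV

7.8721


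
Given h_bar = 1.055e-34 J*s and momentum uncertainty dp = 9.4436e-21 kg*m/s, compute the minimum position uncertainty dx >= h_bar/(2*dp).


dx = h_bar / (2 * dp)
= 1.055e-34 / (2 * 9.4436e-21)
= 1.055e-34 / 1.8887e-20
= 5.5858e-15 m

5.5858e-15


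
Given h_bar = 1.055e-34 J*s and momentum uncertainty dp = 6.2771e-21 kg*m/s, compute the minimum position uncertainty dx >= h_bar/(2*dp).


dx = h_bar / (2 * dp)
= 1.055e-34 / (2 * 6.2771e-21)
= 1.055e-34 / 1.2554e-20
= 8.4036e-15 m

8.4036e-15


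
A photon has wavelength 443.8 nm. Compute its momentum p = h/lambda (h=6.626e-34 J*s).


p = h / lambda
= 6.626e-34 / (443.8e-9)
= 6.626e-34 / 4.4380e-07
= 1.4930e-27 kg*m/s

1.4930e-27


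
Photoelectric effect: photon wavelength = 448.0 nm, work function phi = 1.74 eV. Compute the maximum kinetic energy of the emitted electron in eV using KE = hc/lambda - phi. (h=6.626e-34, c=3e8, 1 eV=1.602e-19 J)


E_photon = hc / lambda
= (6.626e-34)(3e8) / (448.0e-9)
= 4.4371e-19 J
= 2.7697 eV
KE = E_photon - phi
= 2.7697 - 1.74
= 1.0297 eV

1.0297


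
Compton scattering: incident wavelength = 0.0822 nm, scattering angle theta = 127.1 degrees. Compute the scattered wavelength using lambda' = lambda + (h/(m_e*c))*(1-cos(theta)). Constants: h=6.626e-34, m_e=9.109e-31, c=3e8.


Compton wavelength: h/(m_e*c) = 2.4247e-12 m
d_lambda = 2.4247e-12 * (1 - cos(127.1 deg))
= 2.4247e-12 * 1.603208
= 3.8873e-12 m = 0.003887 nm
lambda' = 0.0822 + 0.003887
= 0.086087 nm

0.086087


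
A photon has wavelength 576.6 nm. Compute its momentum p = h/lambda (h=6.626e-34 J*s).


p = h / lambda
= 6.626e-34 / (576.6e-9)
= 6.626e-34 / 5.7660e-07
= 1.1492e-27 kg*m/s

1.1492e-27


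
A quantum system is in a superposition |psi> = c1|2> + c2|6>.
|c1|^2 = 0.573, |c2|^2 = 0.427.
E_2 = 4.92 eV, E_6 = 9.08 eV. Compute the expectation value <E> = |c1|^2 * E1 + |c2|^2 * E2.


<E> = |c1|^2 * E1 + |c2|^2 * E2
= 0.573 * 4.92 + 0.427 * 9.08
= 2.8192 + 3.8772
= 6.6963 eV

6.6963


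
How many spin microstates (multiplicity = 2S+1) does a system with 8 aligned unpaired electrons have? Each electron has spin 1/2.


Total spin S = N * (1/2) = 8 * 0.5 = 4.0
Spin multiplicity = 2S + 1
= 2 * 4.0 + 1
= 9

9


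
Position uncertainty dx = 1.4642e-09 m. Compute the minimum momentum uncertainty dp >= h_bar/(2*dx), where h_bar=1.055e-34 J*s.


dp = h_bar / (2 * dx)
= 1.055e-34 / (2 * 1.4642e-09)
= 1.055e-34 / 2.9284e-09
= 3.6026e-26 kg*m/s

3.6026e-26


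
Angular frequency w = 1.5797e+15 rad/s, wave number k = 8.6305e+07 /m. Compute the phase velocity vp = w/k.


vp = w / k
= 1.5797e+15 / 8.6305e+07
= 1.8304e+07 m/s

1.8304e+07


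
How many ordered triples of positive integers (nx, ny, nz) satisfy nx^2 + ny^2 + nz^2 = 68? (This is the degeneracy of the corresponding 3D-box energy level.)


Enumerate all (nx, ny, nz) with nx^2 + ny^2 + nz^2 = 68:
(4,4,6)
(4,6,4)
(6,4,4)
Total degeneracy = 3

3


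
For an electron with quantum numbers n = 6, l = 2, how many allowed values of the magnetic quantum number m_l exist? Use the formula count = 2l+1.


m_l ranges from -l to +l in integer steps
So m_l goes from -2 to +2
Count = 2l + 1 = 2*2 + 1
= 5

5


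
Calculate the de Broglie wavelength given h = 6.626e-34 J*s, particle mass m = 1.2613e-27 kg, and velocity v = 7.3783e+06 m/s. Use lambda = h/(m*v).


lambda = h / (m * v)
= 6.626e-34 / (1.2613e-27 * 7.3783e+06)
= 6.626e-34 / 9.3062e-21
= 7.1199e-14 m

7.1199e-14


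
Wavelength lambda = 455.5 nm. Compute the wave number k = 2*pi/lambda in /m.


k = 2 * pi / lambda
= 6.2832 / (455.5e-9)
= 6.2832 / 4.5550e-07
= 1.3794e+07 /m

1.3794e+07


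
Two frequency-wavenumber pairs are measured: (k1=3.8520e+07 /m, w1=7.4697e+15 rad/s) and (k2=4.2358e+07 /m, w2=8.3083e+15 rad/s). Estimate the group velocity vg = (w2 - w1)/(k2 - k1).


vg = (w2 - w1) / (k2 - k1)
= (8.3083e+15 - 7.4697e+15) / (4.2358e+07 - 3.8520e+07)
= 8.3860e+14 / 3.8380e+06
= 2.1850e+08 m/s

2.1850e+08


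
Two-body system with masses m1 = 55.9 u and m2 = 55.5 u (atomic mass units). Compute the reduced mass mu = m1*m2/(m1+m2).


mu = m1 * m2 / (m1 + m2)
= 55.9 * 55.5 / (55.9 + 55.5)
= 3102.45 / 111.4
= 27.8496 u

27.8496


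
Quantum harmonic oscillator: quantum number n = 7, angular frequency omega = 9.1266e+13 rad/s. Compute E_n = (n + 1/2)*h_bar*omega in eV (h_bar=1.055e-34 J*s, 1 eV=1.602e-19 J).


E = (n + 1/2) * h_bar * omega
= (7 + 0.5) * 1.055e-34 * 9.1266e+13
= 7.5 * 9.6286e-21
= 7.2214e-20 J
= 0.4508 eV

0.4508


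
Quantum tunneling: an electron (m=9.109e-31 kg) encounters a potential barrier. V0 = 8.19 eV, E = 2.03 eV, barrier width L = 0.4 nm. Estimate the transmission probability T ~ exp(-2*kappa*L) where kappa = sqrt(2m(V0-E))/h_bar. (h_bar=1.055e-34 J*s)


V0 - E = 6.16 eV = 9.8683e-19 J
kappa = sqrt(2 * m * (V0-E)) / h_bar
= sqrt(2 * 9.109e-31 * 9.8683e-19) / 1.055e-34
= 1.2709e+10 /m
2*kappa*L = 2 * 1.2709e+10 * 0.4e-9
= 10.1674
T = exp(-10.1674) = 3.840242e-05

3.840242e-05
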